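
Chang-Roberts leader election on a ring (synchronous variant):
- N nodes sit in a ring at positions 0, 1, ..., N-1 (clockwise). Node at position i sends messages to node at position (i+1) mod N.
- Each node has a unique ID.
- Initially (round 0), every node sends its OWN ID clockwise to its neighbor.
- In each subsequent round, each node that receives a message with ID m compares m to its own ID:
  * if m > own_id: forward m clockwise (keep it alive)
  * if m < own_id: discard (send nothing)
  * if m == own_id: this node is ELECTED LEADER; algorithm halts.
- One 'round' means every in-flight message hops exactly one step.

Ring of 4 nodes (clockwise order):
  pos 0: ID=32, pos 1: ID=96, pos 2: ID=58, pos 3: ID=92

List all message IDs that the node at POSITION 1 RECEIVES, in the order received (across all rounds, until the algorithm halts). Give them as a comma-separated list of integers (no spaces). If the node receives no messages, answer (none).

Round 1: pos1(id96) recv 32: drop; pos2(id58) recv 96: fwd; pos3(id92) recv 58: drop; pos0(id32) recv 92: fwd
Round 2: pos3(id92) recv 96: fwd; pos1(id96) recv 92: drop
Round 3: pos0(id32) recv 96: fwd
Round 4: pos1(id96) recv 96: ELECTED

Answer: 32,92,96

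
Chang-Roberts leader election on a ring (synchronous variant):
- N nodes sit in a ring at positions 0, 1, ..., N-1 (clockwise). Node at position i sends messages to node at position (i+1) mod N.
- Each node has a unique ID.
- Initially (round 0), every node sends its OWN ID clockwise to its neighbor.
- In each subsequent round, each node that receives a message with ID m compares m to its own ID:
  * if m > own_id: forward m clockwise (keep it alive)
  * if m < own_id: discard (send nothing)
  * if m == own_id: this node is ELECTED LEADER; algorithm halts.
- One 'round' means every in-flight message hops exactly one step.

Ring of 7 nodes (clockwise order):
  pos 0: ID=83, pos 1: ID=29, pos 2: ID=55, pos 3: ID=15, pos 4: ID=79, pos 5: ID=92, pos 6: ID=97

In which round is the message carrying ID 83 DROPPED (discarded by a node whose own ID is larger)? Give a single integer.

Answer: 5

Derivation:
Round 1: pos1(id29) recv 83: fwd; pos2(id55) recv 29: drop; pos3(id15) recv 55: fwd; pos4(id79) recv 15: drop; pos5(id92) recv 79: drop; pos6(id97) recv 92: drop; pos0(id83) recv 97: fwd
Round 2: pos2(id55) recv 83: fwd; pos4(id79) recv 55: drop; pos1(id29) recv 97: fwd
Round 3: pos3(id15) recv 83: fwd; pos2(id55) recv 97: fwd
Round 4: pos4(id79) recv 83: fwd; pos3(id15) recv 97: fwd
Round 5: pos5(id92) recv 83: drop; pos4(id79) recv 97: fwd
Round 6: pos5(id92) recv 97: fwd
Round 7: pos6(id97) recv 97: ELECTED
Message ID 83 originates at pos 0; dropped at pos 5 in round 5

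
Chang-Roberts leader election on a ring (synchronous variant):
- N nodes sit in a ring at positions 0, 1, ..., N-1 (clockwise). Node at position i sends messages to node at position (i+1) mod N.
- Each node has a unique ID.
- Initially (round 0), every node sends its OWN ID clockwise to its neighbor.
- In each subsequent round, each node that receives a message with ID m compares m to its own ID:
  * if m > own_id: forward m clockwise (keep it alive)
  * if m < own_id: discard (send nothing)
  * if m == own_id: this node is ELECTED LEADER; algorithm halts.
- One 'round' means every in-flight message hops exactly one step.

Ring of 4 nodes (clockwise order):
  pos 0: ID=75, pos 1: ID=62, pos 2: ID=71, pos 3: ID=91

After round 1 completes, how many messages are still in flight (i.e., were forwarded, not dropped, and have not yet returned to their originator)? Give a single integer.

Answer: 2

Derivation:
Round 1: pos1(id62) recv 75: fwd; pos2(id71) recv 62: drop; pos3(id91) recv 71: drop; pos0(id75) recv 91: fwd
After round 1: 2 messages still in flight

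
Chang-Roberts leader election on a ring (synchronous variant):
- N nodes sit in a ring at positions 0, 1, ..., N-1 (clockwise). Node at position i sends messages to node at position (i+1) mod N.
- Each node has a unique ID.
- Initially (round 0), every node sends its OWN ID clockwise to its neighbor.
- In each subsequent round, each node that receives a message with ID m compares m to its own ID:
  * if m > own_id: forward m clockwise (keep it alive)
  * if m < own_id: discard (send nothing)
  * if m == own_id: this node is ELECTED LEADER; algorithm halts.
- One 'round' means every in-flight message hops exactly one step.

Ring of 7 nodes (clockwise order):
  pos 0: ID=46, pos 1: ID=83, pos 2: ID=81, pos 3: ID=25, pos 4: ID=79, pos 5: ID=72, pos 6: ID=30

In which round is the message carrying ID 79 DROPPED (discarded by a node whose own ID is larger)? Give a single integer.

Round 1: pos1(id83) recv 46: drop; pos2(id81) recv 83: fwd; pos3(id25) recv 81: fwd; pos4(id79) recv 25: drop; pos5(id72) recv 79: fwd; pos6(id30) recv 72: fwd; pos0(id46) recv 30: drop
Round 2: pos3(id25) recv 83: fwd; pos4(id79) recv 81: fwd; pos6(id30) recv 79: fwd; pos0(id46) recv 72: fwd
Round 3: pos4(id79) recv 83: fwd; pos5(id72) recv 81: fwd; pos0(id46) recv 79: fwd; pos1(id83) recv 72: drop
Round 4: pos5(id72) recv 83: fwd; pos6(id30) recv 81: fwd; pos1(id83) recv 79: drop
Round 5: pos6(id30) recv 83: fwd; pos0(id46) recv 81: fwd
Round 6: pos0(id46) recv 83: fwd; pos1(id83) recv 81: drop
Round 7: pos1(id83) recv 83: ELECTED
Message ID 79 originates at pos 4; dropped at pos 1 in round 4

Answer: 4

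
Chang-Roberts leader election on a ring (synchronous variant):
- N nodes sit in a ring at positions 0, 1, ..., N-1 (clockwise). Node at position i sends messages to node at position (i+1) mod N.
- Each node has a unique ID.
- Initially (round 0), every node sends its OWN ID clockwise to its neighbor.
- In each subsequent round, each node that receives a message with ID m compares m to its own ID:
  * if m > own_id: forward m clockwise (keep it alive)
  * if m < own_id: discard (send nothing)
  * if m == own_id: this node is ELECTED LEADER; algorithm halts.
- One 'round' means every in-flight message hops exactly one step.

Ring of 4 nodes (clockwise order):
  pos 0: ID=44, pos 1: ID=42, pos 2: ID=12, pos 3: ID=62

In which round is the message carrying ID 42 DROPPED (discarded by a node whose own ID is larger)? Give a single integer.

Answer: 2

Derivation:
Round 1: pos1(id42) recv 44: fwd; pos2(id12) recv 42: fwd; pos3(id62) recv 12: drop; pos0(id44) recv 62: fwd
Round 2: pos2(id12) recv 44: fwd; pos3(id62) recv 42: drop; pos1(id42) recv 62: fwd
Round 3: pos3(id62) recv 44: drop; pos2(id12) recv 62: fwd
Round 4: pos3(id62) recv 62: ELECTED
Message ID 42 originates at pos 1; dropped at pos 3 in round 2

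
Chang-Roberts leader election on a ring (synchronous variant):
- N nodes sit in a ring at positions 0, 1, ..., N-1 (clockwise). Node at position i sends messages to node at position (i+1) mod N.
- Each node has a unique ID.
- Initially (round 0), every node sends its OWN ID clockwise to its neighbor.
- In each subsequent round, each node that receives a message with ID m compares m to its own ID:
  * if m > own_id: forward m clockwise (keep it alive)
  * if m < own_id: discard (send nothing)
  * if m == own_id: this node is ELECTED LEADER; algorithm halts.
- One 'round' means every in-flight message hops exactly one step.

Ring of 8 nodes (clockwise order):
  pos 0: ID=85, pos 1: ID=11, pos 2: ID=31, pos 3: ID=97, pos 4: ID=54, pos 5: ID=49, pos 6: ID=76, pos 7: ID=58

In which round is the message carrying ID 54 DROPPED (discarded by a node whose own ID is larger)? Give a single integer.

Answer: 2

Derivation:
Round 1: pos1(id11) recv 85: fwd; pos2(id31) recv 11: drop; pos3(id97) recv 31: drop; pos4(id54) recv 97: fwd; pos5(id49) recv 54: fwd; pos6(id76) recv 49: drop; pos7(id58) recv 76: fwd; pos0(id85) recv 58: drop
Round 2: pos2(id31) recv 85: fwd; pos5(id49) recv 97: fwd; pos6(id76) recv 54: drop; pos0(id85) recv 76: drop
Round 3: pos3(id97) recv 85: drop; pos6(id76) recv 97: fwd
Round 4: pos7(id58) recv 97: fwd
Round 5: pos0(id85) recv 97: fwd
Round 6: pos1(id11) recv 97: fwd
Round 7: pos2(id31) recv 97: fwd
Round 8: pos3(id97) recv 97: ELECTED
Message ID 54 originates at pos 4; dropped at pos 6 in round 2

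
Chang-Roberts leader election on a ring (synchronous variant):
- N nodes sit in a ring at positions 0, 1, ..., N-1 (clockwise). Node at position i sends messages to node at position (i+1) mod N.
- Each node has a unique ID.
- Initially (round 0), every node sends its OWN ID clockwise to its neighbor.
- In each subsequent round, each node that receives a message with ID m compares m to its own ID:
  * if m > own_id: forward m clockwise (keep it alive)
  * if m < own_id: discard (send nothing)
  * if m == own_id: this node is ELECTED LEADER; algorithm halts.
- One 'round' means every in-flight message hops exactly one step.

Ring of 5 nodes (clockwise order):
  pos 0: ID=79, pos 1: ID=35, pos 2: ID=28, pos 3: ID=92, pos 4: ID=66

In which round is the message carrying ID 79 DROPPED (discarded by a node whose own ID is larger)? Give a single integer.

Answer: 3

Derivation:
Round 1: pos1(id35) recv 79: fwd; pos2(id28) recv 35: fwd; pos3(id92) recv 28: drop; pos4(id66) recv 92: fwd; pos0(id79) recv 66: drop
Round 2: pos2(id28) recv 79: fwd; pos3(id92) recv 35: drop; pos0(id79) recv 92: fwd
Round 3: pos3(id92) recv 79: drop; pos1(id35) recv 92: fwd
Round 4: pos2(id28) recv 92: fwd
Round 5: pos3(id92) recv 92: ELECTED
Message ID 79 originates at pos 0; dropped at pos 3 in round 3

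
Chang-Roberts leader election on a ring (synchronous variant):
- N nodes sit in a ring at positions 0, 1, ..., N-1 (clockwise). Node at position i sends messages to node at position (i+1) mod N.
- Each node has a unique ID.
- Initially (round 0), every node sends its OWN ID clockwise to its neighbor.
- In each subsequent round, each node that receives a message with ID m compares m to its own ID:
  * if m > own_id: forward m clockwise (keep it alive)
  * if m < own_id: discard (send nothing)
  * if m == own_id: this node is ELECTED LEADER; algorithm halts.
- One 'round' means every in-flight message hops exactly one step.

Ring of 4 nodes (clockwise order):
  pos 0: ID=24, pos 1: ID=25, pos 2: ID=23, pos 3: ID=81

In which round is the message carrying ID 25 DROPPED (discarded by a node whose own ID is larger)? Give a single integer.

Answer: 2

Derivation:
Round 1: pos1(id25) recv 24: drop; pos2(id23) recv 25: fwd; pos3(id81) recv 23: drop; pos0(id24) recv 81: fwd
Round 2: pos3(id81) recv 25: drop; pos1(id25) recv 81: fwd
Round 3: pos2(id23) recv 81: fwd
Round 4: pos3(id81) recv 81: ELECTED
Message ID 25 originates at pos 1; dropped at pos 3 in round 2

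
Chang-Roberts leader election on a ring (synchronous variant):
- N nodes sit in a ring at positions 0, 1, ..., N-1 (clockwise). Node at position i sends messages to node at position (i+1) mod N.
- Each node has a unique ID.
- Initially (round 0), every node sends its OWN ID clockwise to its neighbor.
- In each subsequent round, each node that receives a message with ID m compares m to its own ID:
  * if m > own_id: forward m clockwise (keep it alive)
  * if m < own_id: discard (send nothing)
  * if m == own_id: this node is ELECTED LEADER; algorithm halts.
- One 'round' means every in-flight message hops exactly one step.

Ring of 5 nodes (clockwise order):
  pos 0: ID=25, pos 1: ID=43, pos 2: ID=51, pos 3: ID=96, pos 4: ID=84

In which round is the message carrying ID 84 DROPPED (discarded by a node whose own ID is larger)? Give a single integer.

Answer: 4

Derivation:
Round 1: pos1(id43) recv 25: drop; pos2(id51) recv 43: drop; pos3(id96) recv 51: drop; pos4(id84) recv 96: fwd; pos0(id25) recv 84: fwd
Round 2: pos0(id25) recv 96: fwd; pos1(id43) recv 84: fwd
Round 3: pos1(id43) recv 96: fwd; pos2(id51) recv 84: fwd
Round 4: pos2(id51) recv 96: fwd; pos3(id96) recv 84: drop
Round 5: pos3(id96) recv 96: ELECTED
Message ID 84 originates at pos 4; dropped at pos 3 in round 4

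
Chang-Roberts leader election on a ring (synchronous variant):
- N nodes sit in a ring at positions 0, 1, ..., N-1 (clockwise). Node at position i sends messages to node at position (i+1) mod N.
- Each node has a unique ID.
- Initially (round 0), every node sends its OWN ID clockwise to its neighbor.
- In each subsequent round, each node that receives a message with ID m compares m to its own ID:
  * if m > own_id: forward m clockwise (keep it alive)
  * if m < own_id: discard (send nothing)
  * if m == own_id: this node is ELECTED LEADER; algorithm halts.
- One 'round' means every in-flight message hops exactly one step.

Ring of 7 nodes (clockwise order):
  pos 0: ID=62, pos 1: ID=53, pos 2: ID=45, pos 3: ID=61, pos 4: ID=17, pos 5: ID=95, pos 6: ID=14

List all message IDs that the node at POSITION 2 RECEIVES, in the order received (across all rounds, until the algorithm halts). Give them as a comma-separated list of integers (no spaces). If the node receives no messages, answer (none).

Round 1: pos1(id53) recv 62: fwd; pos2(id45) recv 53: fwd; pos3(id61) recv 45: drop; pos4(id17) recv 61: fwd; pos5(id95) recv 17: drop; pos6(id14) recv 95: fwd; pos0(id62) recv 14: drop
Round 2: pos2(id45) recv 62: fwd; pos3(id61) recv 53: drop; pos5(id95) recv 61: drop; pos0(id62) recv 95: fwd
Round 3: pos3(id61) recv 62: fwd; pos1(id53) recv 95: fwd
Round 4: pos4(id17) recv 62: fwd; pos2(id45) recv 95: fwd
Round 5: pos5(id95) recv 62: drop; pos3(id61) recv 95: fwd
Round 6: pos4(id17) recv 95: fwd
Round 7: pos5(id95) recv 95: ELECTED

Answer: 53,62,95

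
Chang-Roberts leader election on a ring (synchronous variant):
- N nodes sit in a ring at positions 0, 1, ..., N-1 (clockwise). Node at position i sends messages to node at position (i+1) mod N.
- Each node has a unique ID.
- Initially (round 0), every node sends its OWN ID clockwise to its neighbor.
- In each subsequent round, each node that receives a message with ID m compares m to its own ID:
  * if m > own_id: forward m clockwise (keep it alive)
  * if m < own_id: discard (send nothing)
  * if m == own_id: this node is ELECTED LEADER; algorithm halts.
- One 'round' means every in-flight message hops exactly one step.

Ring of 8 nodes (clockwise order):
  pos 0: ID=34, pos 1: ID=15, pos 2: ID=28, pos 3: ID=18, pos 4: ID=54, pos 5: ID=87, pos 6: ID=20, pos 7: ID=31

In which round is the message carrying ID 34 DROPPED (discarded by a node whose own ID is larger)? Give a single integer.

Round 1: pos1(id15) recv 34: fwd; pos2(id28) recv 15: drop; pos3(id18) recv 28: fwd; pos4(id54) recv 18: drop; pos5(id87) recv 54: drop; pos6(id20) recv 87: fwd; pos7(id31) recv 20: drop; pos0(id34) recv 31: drop
Round 2: pos2(id28) recv 34: fwd; pos4(id54) recv 28: drop; pos7(id31) recv 87: fwd
Round 3: pos3(id18) recv 34: fwd; pos0(id34) recv 87: fwd
Round 4: pos4(id54) recv 34: drop; pos1(id15) recv 87: fwd
Round 5: pos2(id28) recv 87: fwd
Round 6: pos3(id18) recv 87: fwd
Round 7: pos4(id54) recv 87: fwd
Round 8: pos5(id87) recv 87: ELECTED
Message ID 34 originates at pos 0; dropped at pos 4 in round 4

Answer: 4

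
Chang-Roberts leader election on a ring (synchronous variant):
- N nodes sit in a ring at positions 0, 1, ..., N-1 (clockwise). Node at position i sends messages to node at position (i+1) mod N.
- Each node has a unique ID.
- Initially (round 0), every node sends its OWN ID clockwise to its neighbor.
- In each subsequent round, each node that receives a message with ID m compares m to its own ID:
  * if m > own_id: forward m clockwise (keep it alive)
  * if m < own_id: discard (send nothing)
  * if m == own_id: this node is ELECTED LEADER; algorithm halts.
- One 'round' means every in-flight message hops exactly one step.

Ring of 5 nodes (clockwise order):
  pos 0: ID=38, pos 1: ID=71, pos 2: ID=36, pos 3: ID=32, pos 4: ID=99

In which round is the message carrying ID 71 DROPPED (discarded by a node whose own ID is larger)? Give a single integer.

Answer: 3

Derivation:
Round 1: pos1(id71) recv 38: drop; pos2(id36) recv 71: fwd; pos3(id32) recv 36: fwd; pos4(id99) recv 32: drop; pos0(id38) recv 99: fwd
Round 2: pos3(id32) recv 71: fwd; pos4(id99) recv 36: drop; pos1(id71) recv 99: fwd
Round 3: pos4(id99) recv 71: drop; pos2(id36) recv 99: fwd
Round 4: pos3(id32) recv 99: fwd
Round 5: pos4(id99) recv 99: ELECTED
Message ID 71 originates at pos 1; dropped at pos 4 in round 3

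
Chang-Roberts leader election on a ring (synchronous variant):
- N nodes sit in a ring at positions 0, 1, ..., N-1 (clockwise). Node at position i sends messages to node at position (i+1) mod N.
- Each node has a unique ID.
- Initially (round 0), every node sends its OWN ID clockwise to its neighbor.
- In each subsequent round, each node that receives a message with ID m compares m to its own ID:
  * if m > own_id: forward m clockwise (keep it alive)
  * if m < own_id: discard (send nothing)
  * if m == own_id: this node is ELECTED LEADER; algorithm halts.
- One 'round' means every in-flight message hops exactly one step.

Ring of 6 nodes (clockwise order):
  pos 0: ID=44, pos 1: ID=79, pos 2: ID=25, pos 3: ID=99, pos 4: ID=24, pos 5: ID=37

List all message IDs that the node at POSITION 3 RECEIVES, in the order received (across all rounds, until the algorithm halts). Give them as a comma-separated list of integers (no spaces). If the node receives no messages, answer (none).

Round 1: pos1(id79) recv 44: drop; pos2(id25) recv 79: fwd; pos3(id99) recv 25: drop; pos4(id24) recv 99: fwd; pos5(id37) recv 24: drop; pos0(id44) recv 37: drop
Round 2: pos3(id99) recv 79: drop; pos5(id37) recv 99: fwd
Round 3: pos0(id44) recv 99: fwd
Round 4: pos1(id79) recv 99: fwd
Round 5: pos2(id25) recv 99: fwd
Round 6: pos3(id99) recv 99: ELECTED

Answer: 25,79,99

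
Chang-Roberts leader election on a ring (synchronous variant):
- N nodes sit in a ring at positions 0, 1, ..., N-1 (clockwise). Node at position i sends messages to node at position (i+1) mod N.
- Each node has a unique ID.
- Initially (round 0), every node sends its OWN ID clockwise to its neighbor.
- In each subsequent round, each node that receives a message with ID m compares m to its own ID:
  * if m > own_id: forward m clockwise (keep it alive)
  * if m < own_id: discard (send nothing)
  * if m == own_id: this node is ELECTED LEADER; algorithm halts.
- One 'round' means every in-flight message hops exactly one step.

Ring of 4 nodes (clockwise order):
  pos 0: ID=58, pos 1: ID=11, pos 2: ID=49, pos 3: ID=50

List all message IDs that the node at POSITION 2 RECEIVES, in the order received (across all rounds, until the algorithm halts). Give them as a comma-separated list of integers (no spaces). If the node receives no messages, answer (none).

Round 1: pos1(id11) recv 58: fwd; pos2(id49) recv 11: drop; pos3(id50) recv 49: drop; pos0(id58) recv 50: drop
Round 2: pos2(id49) recv 58: fwd
Round 3: pos3(id50) recv 58: fwd
Round 4: pos0(id58) recv 58: ELECTED

Answer: 11,58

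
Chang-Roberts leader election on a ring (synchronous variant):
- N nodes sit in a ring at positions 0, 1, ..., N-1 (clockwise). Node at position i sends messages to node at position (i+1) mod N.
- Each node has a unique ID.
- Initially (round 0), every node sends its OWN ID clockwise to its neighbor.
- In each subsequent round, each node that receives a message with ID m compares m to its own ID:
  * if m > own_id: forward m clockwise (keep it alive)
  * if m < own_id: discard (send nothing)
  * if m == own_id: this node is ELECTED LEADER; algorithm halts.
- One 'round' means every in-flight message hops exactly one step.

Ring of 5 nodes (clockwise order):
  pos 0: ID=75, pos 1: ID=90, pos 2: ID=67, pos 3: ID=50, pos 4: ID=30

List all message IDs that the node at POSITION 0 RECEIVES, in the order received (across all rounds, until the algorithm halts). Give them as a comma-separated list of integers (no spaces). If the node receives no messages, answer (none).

Round 1: pos1(id90) recv 75: drop; pos2(id67) recv 90: fwd; pos3(id50) recv 67: fwd; pos4(id30) recv 50: fwd; pos0(id75) recv 30: drop
Round 2: pos3(id50) recv 90: fwd; pos4(id30) recv 67: fwd; pos0(id75) recv 50: drop
Round 3: pos4(id30) recv 90: fwd; pos0(id75) recv 67: drop
Round 4: pos0(id75) recv 90: fwd
Round 5: pos1(id90) recv 90: ELECTED

Answer: 30,50,67,90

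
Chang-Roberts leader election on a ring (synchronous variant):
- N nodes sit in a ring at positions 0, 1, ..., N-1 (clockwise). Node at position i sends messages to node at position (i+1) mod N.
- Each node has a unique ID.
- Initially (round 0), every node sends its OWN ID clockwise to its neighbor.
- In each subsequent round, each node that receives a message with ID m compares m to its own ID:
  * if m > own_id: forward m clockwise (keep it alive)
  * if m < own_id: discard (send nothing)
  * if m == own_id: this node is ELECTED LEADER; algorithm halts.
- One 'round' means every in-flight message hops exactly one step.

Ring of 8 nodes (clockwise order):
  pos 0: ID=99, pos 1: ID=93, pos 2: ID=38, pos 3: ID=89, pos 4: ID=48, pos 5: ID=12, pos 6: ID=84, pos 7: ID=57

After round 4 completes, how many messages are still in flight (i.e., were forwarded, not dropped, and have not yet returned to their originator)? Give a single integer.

Answer: 3

Derivation:
Round 1: pos1(id93) recv 99: fwd; pos2(id38) recv 93: fwd; pos3(id89) recv 38: drop; pos4(id48) recv 89: fwd; pos5(id12) recv 48: fwd; pos6(id84) recv 12: drop; pos7(id57) recv 84: fwd; pos0(id99) recv 57: drop
Round 2: pos2(id38) recv 99: fwd; pos3(id89) recv 93: fwd; pos5(id12) recv 89: fwd; pos6(id84) recv 48: drop; pos0(id99) recv 84: drop
Round 3: pos3(id89) recv 99: fwd; pos4(id48) recv 93: fwd; pos6(id84) recv 89: fwd
Round 4: pos4(id48) recv 99: fwd; pos5(id12) recv 93: fwd; pos7(id57) recv 89: fwd
After round 4: 3 messages still in flight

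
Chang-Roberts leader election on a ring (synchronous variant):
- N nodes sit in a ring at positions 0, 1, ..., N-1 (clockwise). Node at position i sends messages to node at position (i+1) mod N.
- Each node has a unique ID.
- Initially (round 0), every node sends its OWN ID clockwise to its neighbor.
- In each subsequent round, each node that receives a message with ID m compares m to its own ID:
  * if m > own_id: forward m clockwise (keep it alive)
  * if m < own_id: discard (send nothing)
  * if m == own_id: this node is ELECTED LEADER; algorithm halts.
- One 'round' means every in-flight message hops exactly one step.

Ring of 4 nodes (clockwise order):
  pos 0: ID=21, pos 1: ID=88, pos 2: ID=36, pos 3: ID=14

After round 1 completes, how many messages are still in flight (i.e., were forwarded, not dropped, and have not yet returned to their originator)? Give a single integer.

Answer: 2

Derivation:
Round 1: pos1(id88) recv 21: drop; pos2(id36) recv 88: fwd; pos3(id14) recv 36: fwd; pos0(id21) recv 14: drop
After round 1: 2 messages still in flight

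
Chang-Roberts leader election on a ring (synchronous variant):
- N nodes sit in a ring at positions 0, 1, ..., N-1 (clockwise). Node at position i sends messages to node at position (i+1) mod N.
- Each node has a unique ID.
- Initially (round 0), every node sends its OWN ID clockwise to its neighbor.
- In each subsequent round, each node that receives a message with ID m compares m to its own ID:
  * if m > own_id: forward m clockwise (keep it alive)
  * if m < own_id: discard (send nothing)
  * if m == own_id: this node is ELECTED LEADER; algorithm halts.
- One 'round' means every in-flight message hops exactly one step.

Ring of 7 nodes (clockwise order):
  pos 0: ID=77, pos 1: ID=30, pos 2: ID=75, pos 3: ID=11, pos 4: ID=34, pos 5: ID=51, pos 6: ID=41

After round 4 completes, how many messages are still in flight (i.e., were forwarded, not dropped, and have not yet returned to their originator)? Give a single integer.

Answer: 2

Derivation:
Round 1: pos1(id30) recv 77: fwd; pos2(id75) recv 30: drop; pos3(id11) recv 75: fwd; pos4(id34) recv 11: drop; pos5(id51) recv 34: drop; pos6(id41) recv 51: fwd; pos0(id77) recv 41: drop
Round 2: pos2(id75) recv 77: fwd; pos4(id34) recv 75: fwd; pos0(id77) recv 51: drop
Round 3: pos3(id11) recv 77: fwd; pos5(id51) recv 75: fwd
Round 4: pos4(id34) recv 77: fwd; pos6(id41) recv 75: fwd
After round 4: 2 messages still in flight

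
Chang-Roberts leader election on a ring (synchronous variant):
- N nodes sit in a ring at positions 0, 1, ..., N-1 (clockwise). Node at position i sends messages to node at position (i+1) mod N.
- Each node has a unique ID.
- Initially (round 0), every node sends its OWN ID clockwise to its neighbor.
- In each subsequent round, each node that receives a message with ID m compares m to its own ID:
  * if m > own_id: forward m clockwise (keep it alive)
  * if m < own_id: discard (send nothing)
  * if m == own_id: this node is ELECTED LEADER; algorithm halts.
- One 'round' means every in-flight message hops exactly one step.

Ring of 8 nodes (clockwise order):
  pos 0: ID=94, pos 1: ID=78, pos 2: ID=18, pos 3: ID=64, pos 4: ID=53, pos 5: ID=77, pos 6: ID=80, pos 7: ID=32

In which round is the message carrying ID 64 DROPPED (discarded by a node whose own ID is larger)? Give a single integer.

Answer: 2

Derivation:
Round 1: pos1(id78) recv 94: fwd; pos2(id18) recv 78: fwd; pos3(id64) recv 18: drop; pos4(id53) recv 64: fwd; pos5(id77) recv 53: drop; pos6(id80) recv 77: drop; pos7(id32) recv 80: fwd; pos0(id94) recv 32: drop
Round 2: pos2(id18) recv 94: fwd; pos3(id64) recv 78: fwd; pos5(id77) recv 64: drop; pos0(id94) recv 80: drop
Round 3: pos3(id64) recv 94: fwd; pos4(id53) recv 78: fwd
Round 4: pos4(id53) recv 94: fwd; pos5(id77) recv 78: fwd
Round 5: pos5(id77) recv 94: fwd; pos6(id80) recv 78: drop
Round 6: pos6(id80) recv 94: fwd
Round 7: pos7(id32) recv 94: fwd
Round 8: pos0(id94) recv 94: ELECTED
Message ID 64 originates at pos 3; dropped at pos 5 in round 2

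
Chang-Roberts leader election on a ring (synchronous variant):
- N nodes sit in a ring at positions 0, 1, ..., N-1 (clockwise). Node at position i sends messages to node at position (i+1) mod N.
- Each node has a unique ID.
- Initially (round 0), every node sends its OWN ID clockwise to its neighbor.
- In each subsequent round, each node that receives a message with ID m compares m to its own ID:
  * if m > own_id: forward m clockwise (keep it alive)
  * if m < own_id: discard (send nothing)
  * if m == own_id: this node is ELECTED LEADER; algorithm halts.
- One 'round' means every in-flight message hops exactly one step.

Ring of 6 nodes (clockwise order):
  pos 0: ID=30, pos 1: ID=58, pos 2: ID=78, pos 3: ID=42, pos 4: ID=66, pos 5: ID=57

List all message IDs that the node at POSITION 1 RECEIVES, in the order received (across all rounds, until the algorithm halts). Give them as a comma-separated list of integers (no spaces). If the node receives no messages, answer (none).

Answer: 30,57,66,78

Derivation:
Round 1: pos1(id58) recv 30: drop; pos2(id78) recv 58: drop; pos3(id42) recv 78: fwd; pos4(id66) recv 42: drop; pos5(id57) recv 66: fwd; pos0(id30) recv 57: fwd
Round 2: pos4(id66) recv 78: fwd; pos0(id30) recv 66: fwd; pos1(id58) recv 57: drop
Round 3: pos5(id57) recv 78: fwd; pos1(id58) recv 66: fwd
Round 4: pos0(id30) recv 78: fwd; pos2(id78) recv 66: drop
Round 5: pos1(id58) recv 78: fwd
Round 6: pos2(id78) recv 78: ELECTED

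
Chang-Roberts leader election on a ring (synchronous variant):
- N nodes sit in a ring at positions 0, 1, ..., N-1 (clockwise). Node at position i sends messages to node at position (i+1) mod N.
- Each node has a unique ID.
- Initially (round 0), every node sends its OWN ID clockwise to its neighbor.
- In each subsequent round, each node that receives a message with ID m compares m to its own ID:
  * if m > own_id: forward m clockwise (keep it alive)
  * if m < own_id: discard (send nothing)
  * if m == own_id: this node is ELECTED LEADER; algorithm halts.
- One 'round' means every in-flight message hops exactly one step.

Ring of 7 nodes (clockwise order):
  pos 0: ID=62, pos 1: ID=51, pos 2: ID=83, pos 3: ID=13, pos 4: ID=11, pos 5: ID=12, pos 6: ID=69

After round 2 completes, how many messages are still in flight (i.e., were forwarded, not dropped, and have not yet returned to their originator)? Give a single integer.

Answer: 3

Derivation:
Round 1: pos1(id51) recv 62: fwd; pos2(id83) recv 51: drop; pos3(id13) recv 83: fwd; pos4(id11) recv 13: fwd; pos5(id12) recv 11: drop; pos6(id69) recv 12: drop; pos0(id62) recv 69: fwd
Round 2: pos2(id83) recv 62: drop; pos4(id11) recv 83: fwd; pos5(id12) recv 13: fwd; pos1(id51) recv 69: fwd
After round 2: 3 messages still in flight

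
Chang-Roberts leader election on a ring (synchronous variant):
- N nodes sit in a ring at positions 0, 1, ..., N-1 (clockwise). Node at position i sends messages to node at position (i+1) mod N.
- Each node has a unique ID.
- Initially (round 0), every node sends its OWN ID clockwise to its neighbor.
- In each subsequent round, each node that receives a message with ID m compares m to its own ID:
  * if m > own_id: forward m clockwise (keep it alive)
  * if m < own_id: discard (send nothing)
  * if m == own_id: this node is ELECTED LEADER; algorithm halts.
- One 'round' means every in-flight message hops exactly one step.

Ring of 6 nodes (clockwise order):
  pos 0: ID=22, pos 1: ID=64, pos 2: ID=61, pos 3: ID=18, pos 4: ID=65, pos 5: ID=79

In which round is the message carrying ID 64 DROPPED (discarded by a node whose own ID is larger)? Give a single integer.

Round 1: pos1(id64) recv 22: drop; pos2(id61) recv 64: fwd; pos3(id18) recv 61: fwd; pos4(id65) recv 18: drop; pos5(id79) recv 65: drop; pos0(id22) recv 79: fwd
Round 2: pos3(id18) recv 64: fwd; pos4(id65) recv 61: drop; pos1(id64) recv 79: fwd
Round 3: pos4(id65) recv 64: drop; pos2(id61) recv 79: fwd
Round 4: pos3(id18) recv 79: fwd
Round 5: pos4(id65) recv 79: fwd
Round 6: pos5(id79) recv 79: ELECTED
Message ID 64 originates at pos 1; dropped at pos 4 in round 3

Answer: 3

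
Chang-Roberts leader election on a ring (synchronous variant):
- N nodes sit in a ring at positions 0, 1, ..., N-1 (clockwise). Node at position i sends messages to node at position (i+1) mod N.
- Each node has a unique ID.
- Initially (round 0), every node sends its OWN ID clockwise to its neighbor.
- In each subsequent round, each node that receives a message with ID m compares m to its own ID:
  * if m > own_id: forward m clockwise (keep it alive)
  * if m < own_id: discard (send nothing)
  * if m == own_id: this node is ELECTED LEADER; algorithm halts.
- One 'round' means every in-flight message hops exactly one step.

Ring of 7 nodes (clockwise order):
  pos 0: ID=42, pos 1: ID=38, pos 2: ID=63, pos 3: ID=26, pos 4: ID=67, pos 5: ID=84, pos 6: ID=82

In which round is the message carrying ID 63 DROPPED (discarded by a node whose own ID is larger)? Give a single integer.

Round 1: pos1(id38) recv 42: fwd; pos2(id63) recv 38: drop; pos3(id26) recv 63: fwd; pos4(id67) recv 26: drop; pos5(id84) recv 67: drop; pos6(id82) recv 84: fwd; pos0(id42) recv 82: fwd
Round 2: pos2(id63) recv 42: drop; pos4(id67) recv 63: drop; pos0(id42) recv 84: fwd; pos1(id38) recv 82: fwd
Round 3: pos1(id38) recv 84: fwd; pos2(id63) recv 82: fwd
Round 4: pos2(id63) recv 84: fwd; pos3(id26) recv 82: fwd
Round 5: pos3(id26) recv 84: fwd; pos4(id67) recv 82: fwd
Round 6: pos4(id67) recv 84: fwd; pos5(id84) recv 82: drop
Round 7: pos5(id84) recv 84: ELECTED
Message ID 63 originates at pos 2; dropped at pos 4 in round 2

Answer: 2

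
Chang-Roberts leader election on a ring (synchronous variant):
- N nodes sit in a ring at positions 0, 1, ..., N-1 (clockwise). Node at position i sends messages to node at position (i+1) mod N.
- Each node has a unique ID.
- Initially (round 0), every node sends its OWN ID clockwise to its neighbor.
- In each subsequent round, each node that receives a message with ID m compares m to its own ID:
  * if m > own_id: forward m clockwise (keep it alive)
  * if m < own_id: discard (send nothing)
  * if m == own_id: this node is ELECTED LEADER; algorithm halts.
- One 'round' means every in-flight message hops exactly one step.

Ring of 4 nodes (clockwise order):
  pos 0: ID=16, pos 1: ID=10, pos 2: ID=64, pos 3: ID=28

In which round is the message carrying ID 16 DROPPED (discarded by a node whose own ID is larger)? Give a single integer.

Answer: 2

Derivation:
Round 1: pos1(id10) recv 16: fwd; pos2(id64) recv 10: drop; pos3(id28) recv 64: fwd; pos0(id16) recv 28: fwd
Round 2: pos2(id64) recv 16: drop; pos0(id16) recv 64: fwd; pos1(id10) recv 28: fwd
Round 3: pos1(id10) recv 64: fwd; pos2(id64) recv 28: drop
Round 4: pos2(id64) recv 64: ELECTED
Message ID 16 originates at pos 0; dropped at pos 2 in round 2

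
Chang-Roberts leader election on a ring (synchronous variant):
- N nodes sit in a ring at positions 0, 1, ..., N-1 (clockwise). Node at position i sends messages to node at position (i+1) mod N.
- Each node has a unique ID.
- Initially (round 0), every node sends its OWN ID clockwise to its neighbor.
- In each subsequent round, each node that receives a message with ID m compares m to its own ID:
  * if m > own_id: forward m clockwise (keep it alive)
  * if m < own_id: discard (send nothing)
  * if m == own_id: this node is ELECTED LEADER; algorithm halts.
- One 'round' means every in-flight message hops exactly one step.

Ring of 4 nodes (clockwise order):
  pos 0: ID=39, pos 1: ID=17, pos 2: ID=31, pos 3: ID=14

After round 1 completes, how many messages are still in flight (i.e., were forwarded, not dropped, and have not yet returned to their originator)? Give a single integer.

Answer: 2

Derivation:
Round 1: pos1(id17) recv 39: fwd; pos2(id31) recv 17: drop; pos3(id14) recv 31: fwd; pos0(id39) recv 14: drop
After round 1: 2 messages still in flight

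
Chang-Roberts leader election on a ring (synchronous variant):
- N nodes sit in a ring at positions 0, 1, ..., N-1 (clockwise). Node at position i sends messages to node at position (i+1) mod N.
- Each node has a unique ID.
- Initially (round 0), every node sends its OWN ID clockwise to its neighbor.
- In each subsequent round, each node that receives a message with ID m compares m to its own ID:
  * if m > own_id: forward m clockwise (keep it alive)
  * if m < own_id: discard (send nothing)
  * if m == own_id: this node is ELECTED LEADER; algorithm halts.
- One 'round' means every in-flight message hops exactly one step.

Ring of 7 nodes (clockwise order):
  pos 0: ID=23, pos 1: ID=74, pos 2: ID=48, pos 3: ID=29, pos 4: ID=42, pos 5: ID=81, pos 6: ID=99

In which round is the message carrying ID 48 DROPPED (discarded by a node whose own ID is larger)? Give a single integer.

Answer: 3

Derivation:
Round 1: pos1(id74) recv 23: drop; pos2(id48) recv 74: fwd; pos3(id29) recv 48: fwd; pos4(id42) recv 29: drop; pos5(id81) recv 42: drop; pos6(id99) recv 81: drop; pos0(id23) recv 99: fwd
Round 2: pos3(id29) recv 74: fwd; pos4(id42) recv 48: fwd; pos1(id74) recv 99: fwd
Round 3: pos4(id42) recv 74: fwd; pos5(id81) recv 48: drop; pos2(id48) recv 99: fwd
Round 4: pos5(id81) recv 74: drop; pos3(id29) recv 99: fwd
Round 5: pos4(id42) recv 99: fwd
Round 6: pos5(id81) recv 99: fwd
Round 7: pos6(id99) recv 99: ELECTED
Message ID 48 originates at pos 2; dropped at pos 5 in round 3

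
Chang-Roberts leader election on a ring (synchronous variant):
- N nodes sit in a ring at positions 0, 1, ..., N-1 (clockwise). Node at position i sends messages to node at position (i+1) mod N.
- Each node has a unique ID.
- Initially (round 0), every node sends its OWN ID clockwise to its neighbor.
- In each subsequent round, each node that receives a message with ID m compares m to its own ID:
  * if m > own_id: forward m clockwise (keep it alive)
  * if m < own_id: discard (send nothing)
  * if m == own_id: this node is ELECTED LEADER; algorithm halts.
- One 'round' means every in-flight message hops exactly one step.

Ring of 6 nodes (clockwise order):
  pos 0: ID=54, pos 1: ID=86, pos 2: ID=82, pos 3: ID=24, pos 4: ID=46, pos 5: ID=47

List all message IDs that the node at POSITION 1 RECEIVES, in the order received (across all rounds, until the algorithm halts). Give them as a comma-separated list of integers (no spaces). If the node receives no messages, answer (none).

Answer: 54,82,86

Derivation:
Round 1: pos1(id86) recv 54: drop; pos2(id82) recv 86: fwd; pos3(id24) recv 82: fwd; pos4(id46) recv 24: drop; pos5(id47) recv 46: drop; pos0(id54) recv 47: drop
Round 2: pos3(id24) recv 86: fwd; pos4(id46) recv 82: fwd
Round 3: pos4(id46) recv 86: fwd; pos5(id47) recv 82: fwd
Round 4: pos5(id47) recv 86: fwd; pos0(id54) recv 82: fwd
Round 5: pos0(id54) recv 86: fwd; pos1(id86) recv 82: drop
Round 6: pos1(id86) recv 86: ELECTED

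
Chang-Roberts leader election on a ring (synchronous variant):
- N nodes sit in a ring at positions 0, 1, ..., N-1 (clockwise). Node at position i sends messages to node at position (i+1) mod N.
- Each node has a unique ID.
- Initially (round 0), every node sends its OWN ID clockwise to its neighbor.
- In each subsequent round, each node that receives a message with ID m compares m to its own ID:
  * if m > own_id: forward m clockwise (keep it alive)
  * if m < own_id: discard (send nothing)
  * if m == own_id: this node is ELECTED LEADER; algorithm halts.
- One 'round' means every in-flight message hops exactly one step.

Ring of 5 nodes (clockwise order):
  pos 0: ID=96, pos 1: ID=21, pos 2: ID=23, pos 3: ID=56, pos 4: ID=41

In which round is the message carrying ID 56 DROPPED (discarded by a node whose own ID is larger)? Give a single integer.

Round 1: pos1(id21) recv 96: fwd; pos2(id23) recv 21: drop; pos3(id56) recv 23: drop; pos4(id41) recv 56: fwd; pos0(id96) recv 41: drop
Round 2: pos2(id23) recv 96: fwd; pos0(id96) recv 56: drop
Round 3: pos3(id56) recv 96: fwd
Round 4: pos4(id41) recv 96: fwd
Round 5: pos0(id96) recv 96: ELECTED
Message ID 56 originates at pos 3; dropped at pos 0 in round 2

Answer: 2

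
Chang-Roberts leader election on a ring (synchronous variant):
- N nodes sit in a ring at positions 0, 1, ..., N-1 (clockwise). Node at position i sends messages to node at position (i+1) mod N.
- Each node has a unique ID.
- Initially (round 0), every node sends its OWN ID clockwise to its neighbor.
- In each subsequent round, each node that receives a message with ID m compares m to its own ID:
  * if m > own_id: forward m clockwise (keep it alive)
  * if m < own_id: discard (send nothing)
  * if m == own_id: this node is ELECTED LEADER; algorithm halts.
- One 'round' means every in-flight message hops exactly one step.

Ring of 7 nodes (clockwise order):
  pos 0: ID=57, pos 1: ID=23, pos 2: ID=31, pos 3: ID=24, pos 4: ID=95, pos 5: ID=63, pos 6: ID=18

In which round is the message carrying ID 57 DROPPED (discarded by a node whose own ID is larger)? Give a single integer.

Answer: 4

Derivation:
Round 1: pos1(id23) recv 57: fwd; pos2(id31) recv 23: drop; pos3(id24) recv 31: fwd; pos4(id95) recv 24: drop; pos5(id63) recv 95: fwd; pos6(id18) recv 63: fwd; pos0(id57) recv 18: drop
Round 2: pos2(id31) recv 57: fwd; pos4(id95) recv 31: drop; pos6(id18) recv 95: fwd; pos0(id57) recv 63: fwd
Round 3: pos3(id24) recv 57: fwd; pos0(id57) recv 95: fwd; pos1(id23) recv 63: fwd
Round 4: pos4(id95) recv 57: drop; pos1(id23) recv 95: fwd; pos2(id31) recv 63: fwd
Round 5: pos2(id31) recv 95: fwd; pos3(id24) recv 63: fwd
Round 6: pos3(id24) recv 95: fwd; pos4(id95) recv 63: drop
Round 7: pos4(id95) recv 95: ELECTED
Message ID 57 originates at pos 0; dropped at pos 4 in round 4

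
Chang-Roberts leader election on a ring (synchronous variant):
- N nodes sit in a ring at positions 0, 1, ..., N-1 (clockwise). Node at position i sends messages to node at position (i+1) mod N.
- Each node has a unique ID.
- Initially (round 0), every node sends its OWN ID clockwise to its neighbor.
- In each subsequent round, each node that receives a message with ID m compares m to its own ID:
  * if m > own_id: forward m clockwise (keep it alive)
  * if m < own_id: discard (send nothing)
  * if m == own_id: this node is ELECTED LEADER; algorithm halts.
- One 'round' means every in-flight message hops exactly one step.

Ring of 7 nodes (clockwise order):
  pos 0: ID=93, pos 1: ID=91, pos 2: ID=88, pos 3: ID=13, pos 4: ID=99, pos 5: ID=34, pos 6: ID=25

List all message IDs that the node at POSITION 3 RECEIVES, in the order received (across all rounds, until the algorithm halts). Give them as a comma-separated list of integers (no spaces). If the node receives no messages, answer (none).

Round 1: pos1(id91) recv 93: fwd; pos2(id88) recv 91: fwd; pos3(id13) recv 88: fwd; pos4(id99) recv 13: drop; pos5(id34) recv 99: fwd; pos6(id25) recv 34: fwd; pos0(id93) recv 25: drop
Round 2: pos2(id88) recv 93: fwd; pos3(id13) recv 91: fwd; pos4(id99) recv 88: drop; pos6(id25) recv 99: fwd; pos0(id93) recv 34: drop
Round 3: pos3(id13) recv 93: fwd; pos4(id99) recv 91: drop; pos0(id93) recv 99: fwd
Round 4: pos4(id99) recv 93: drop; pos1(id91) recv 99: fwd
Round 5: pos2(id88) recv 99: fwd
Round 6: pos3(id13) recv 99: fwd
Round 7: pos4(id99) recv 99: ELECTED

Answer: 88,91,93,99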